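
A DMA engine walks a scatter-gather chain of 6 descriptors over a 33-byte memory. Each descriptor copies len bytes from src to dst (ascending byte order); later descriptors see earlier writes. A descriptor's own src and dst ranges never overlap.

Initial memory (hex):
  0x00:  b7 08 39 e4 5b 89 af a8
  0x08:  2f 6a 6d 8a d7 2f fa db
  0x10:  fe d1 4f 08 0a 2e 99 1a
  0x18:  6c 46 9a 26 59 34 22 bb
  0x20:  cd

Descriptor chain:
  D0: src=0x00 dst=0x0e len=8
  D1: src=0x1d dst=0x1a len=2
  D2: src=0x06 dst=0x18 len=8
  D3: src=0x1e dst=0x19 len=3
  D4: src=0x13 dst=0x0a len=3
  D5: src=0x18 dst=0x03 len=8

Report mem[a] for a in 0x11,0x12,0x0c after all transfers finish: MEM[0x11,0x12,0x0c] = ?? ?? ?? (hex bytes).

#0 dst[0x0e+8] := {0xb7,0x08,0x39,0xe4,0x5b,0x89,0xaf,0xa8}
#1 dst[0x1a+2] := {0x34,0x22}
#2 dst[0x18+8] := {0xaf,0xa8,0x2f,0x6a,0x6d,0x8a,0xd7,0x2f}
#3 dst[0x19+3] := {0xd7,0x2f,0xcd}
#4 dst[0x0a+3] := {0x89,0xaf,0xa8}
#5 dst[0x03+8] := {0xaf,0xd7,0x2f,0xcd,0x6d,0x8a,0xd7,0x2f}
query mem[0x11]=0xe4, mem[0x12]=0x5b, mem[0x0c]=0xa8

MEM[0x11,0x12,0x0c] = e4 5b a8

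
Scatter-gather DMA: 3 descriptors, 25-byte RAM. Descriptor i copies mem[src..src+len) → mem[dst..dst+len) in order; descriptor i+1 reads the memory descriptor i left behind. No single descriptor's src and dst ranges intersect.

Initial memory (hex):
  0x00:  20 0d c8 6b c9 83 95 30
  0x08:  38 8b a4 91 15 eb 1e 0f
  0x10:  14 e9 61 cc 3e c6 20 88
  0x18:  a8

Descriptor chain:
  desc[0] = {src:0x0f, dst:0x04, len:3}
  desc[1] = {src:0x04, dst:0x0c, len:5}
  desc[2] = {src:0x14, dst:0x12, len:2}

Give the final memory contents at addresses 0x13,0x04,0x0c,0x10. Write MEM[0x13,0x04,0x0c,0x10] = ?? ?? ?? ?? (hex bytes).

#0 dst[0x04+3] := {0x0f,0x14,0xe9}
#1 dst[0x0c+5] := {0x0f,0x14,0xe9,0x30,0x38}
#2 dst[0x12+2] := {0x3e,0xc6}
query mem[0x13]=0xc6, mem[0x04]=0x0f, mem[0x0c]=0x0f, mem[0x10]=0x38

MEM[0x13,0x04,0x0c,0x10] = c6 0f 0f 38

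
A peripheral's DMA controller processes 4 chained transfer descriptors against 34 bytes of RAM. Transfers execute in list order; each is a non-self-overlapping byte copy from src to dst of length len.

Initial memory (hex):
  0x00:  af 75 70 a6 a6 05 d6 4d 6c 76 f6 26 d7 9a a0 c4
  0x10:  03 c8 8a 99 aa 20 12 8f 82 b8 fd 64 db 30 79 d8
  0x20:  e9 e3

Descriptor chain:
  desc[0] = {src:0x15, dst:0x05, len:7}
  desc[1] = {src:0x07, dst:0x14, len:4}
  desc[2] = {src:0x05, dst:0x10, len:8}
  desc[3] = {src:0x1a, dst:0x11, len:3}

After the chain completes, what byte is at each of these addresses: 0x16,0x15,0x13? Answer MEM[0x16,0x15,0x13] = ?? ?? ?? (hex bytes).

MEM[0x16,0x15,0x13] = 64 fd db

#0 dst[0x05+7] := {0x20,0x12,0x8f,0x82,0xb8,0xfd,0x64}
#1 dst[0x14+4] := {0x8f,0x82,0xb8,0xfd}
#2 dst[0x10+8] := {0x20,0x12,0x8f,0x82,0xb8,0xfd,0x64,0xd7}
#3 dst[0x11+3] := {0xfd,0x64,0xdb}
query mem[0x16]=0x64, mem[0x15]=0xfd, mem[0x13]=0xdb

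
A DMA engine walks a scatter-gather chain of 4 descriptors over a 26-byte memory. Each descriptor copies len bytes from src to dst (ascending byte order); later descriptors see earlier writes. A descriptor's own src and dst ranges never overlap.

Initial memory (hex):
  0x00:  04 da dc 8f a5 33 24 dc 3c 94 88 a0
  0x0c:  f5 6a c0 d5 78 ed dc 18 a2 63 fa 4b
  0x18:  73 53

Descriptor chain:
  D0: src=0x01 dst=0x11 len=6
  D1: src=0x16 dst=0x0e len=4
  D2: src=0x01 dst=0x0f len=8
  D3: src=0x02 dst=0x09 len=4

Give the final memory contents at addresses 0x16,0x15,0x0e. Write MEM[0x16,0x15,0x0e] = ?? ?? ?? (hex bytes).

[0] 0x01->0x11 len=6 : da dc 8f a5 33 24
[1] 0x16->0x0e len=4 : 24 4b 73 53
[2] 0x01->0x0f len=8 : da dc 8f a5 33 24 dc 3c
[3] 0x02->0x09 len=4 : dc 8f a5 33
query mem[0x16]=0x3c, mem[0x15]=0xdc, mem[0x0e]=0x24

MEM[0x16,0x15,0x0e] = 3c dc 24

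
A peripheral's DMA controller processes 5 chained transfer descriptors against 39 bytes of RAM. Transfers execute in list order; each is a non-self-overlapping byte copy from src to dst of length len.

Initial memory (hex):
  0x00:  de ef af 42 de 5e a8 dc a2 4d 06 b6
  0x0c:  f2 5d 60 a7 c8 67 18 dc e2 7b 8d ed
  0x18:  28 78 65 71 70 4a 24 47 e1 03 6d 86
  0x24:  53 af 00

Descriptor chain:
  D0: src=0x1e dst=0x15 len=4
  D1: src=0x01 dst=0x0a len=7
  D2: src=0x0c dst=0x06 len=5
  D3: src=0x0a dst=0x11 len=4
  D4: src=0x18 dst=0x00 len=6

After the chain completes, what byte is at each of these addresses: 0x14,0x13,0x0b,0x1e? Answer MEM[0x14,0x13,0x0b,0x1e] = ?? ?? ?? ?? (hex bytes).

D0: mem[0x15..0x18] <- [24 47 e1 03]
D1: mem[0x0a..0x10] <- [ef af 42 de 5e a8 dc]
D2: mem[0x06..0x0a] <- [42 de 5e a8 dc]
D3: mem[0x11..0x14] <- [dc af 42 de]
D4: mem[0x00..0x05] <- [03 78 65 71 70 4a]
query mem[0x14]=0xde, mem[0x13]=0x42, mem[0x0b]=0xaf, mem[0x1e]=0x24

MEM[0x14,0x13,0x0b,0x1e] = de 42 af 24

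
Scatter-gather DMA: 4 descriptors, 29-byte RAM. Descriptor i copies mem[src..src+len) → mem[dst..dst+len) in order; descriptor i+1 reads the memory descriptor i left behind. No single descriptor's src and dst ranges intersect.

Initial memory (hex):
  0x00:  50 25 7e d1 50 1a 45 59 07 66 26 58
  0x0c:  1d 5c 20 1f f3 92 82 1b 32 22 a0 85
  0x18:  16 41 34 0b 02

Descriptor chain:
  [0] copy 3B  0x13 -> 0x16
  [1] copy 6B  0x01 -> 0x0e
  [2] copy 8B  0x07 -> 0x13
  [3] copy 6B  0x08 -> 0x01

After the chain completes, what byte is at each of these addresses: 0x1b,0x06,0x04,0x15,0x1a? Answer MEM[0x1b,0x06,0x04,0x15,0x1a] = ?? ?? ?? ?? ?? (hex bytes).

MEM[0x1b,0x06,0x04,0x15,0x1a] = 0b 5c 58 66 25

#0 dst[0x16+3] := {0x1b,0x32,0x22}
#1 dst[0x0e+6] := {0x25,0x7e,0xd1,0x50,0x1a,0x45}
#2 dst[0x13+8] := {0x59,0x07,0x66,0x26,0x58,0x1d,0x5c,0x25}
#3 dst[0x01+6] := {0x07,0x66,0x26,0x58,0x1d,0x5c}
query mem[0x1b]=0x0b, mem[0x06]=0x5c, mem[0x04]=0x58, mem[0x15]=0x66, mem[0x1a]=0x25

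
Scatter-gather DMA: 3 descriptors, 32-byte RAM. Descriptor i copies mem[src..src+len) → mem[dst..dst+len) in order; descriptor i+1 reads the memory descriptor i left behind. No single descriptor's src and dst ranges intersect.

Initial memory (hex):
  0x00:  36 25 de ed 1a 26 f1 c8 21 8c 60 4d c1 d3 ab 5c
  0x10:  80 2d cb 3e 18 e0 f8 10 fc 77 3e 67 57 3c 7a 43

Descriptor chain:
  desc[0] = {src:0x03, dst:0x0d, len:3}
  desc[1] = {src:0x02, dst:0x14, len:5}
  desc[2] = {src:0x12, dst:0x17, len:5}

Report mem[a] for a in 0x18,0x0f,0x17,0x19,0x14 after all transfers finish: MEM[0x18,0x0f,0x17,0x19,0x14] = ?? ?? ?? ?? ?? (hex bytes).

MEM[0x18,0x0f,0x17,0x19,0x14] = 3e 26 cb de de

D0: mem[0x0d..0x0f] <- [ed 1a 26]
D1: mem[0x14..0x18] <- [de ed 1a 26 f1]
D2: mem[0x17..0x1b] <- [cb 3e de ed 1a]
query mem[0x18]=0x3e, mem[0x0f]=0x26, mem[0x17]=0xcb, mem[0x19]=0xde, mem[0x14]=0xde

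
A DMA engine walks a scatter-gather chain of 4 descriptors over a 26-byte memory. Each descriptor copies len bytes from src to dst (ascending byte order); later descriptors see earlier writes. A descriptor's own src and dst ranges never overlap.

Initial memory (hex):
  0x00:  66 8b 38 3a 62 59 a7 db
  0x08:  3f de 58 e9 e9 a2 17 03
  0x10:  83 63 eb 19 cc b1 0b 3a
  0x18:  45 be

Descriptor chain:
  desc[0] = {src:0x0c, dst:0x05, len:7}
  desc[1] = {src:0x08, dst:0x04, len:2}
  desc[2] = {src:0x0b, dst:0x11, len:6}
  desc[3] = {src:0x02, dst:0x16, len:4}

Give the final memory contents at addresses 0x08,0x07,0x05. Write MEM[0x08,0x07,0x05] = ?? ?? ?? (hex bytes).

#0 dst[0x05+7] := {0xe9,0xa2,0x17,0x03,0x83,0x63,0xeb}
#1 dst[0x04+2] := {0x03,0x83}
#2 dst[0x11+6] := {0xeb,0xe9,0xa2,0x17,0x03,0x83}
#3 dst[0x16+4] := {0x38,0x3a,0x03,0x83}
query mem[0x08]=0x03, mem[0x07]=0x17, mem[0x05]=0x83

MEM[0x08,0x07,0x05] = 03 17 83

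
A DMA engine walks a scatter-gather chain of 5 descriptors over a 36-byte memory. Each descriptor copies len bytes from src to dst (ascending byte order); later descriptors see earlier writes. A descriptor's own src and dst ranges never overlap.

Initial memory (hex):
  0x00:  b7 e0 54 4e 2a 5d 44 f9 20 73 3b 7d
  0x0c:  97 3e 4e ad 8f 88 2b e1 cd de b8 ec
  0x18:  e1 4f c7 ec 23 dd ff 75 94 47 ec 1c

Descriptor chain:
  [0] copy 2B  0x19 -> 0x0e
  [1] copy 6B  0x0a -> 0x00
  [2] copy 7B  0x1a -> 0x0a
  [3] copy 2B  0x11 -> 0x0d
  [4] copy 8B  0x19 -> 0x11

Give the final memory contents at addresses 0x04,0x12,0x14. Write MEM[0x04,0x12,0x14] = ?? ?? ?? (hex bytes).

#0 dst[0x0e+2] := {0x4f,0xc7}
#1 dst[0x00+6] := {0x3b,0x7d,0x97,0x3e,0x4f,0xc7}
#2 dst[0x0a+7] := {0xc7,0xec,0x23,0xdd,0xff,0x75,0x94}
#3 dst[0x0d+2] := {0x88,0x2b}
#4 dst[0x11+8] := {0x4f,0xc7,0xec,0x23,0xdd,0xff,0x75,0x94}
query mem[0x04]=0x4f, mem[0x12]=0xc7, mem[0x14]=0x23

MEM[0x04,0x12,0x14] = 4f c7 23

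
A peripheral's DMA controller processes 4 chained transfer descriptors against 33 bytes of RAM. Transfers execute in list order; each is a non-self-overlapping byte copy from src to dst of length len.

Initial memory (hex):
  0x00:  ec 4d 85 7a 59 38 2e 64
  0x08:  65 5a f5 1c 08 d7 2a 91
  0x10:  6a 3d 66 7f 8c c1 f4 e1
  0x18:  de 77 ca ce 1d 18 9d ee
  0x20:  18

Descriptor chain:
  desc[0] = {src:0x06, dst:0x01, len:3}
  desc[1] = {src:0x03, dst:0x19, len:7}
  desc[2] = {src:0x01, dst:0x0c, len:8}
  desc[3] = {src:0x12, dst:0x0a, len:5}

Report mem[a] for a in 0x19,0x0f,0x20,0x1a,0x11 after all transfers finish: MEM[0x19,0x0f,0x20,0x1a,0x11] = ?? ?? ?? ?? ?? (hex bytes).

MEM[0x19,0x0f,0x20,0x1a,0x11] = 65 59 18 59 2e

  after D0: wrote 3B at 0x01 = 2e6465
  after D1: wrote 7B at 0x19 = 6559382e64655a
  after D2: wrote 8B at 0x0c = 2e646559382e6465
  after D3: wrote 5B at 0x0a = 64658cc1f4
query mem[0x19]=0x65, mem[0x0f]=0x59, mem[0x20]=0x18, mem[0x1a]=0x59, mem[0x11]=0x2e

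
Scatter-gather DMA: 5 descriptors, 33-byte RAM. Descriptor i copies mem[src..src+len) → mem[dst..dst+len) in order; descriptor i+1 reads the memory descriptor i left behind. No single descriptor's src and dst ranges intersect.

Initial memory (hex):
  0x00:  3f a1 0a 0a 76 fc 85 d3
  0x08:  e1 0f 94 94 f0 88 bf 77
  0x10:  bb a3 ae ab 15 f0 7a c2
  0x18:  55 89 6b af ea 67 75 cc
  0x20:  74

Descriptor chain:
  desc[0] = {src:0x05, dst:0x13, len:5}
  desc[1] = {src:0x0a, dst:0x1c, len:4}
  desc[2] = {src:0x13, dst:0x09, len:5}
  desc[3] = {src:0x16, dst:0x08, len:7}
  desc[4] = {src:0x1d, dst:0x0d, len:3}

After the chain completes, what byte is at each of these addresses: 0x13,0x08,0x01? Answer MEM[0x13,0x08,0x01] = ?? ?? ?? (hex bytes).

MEM[0x13,0x08,0x01] = fc e1 a1

[0] 0x05->0x13 len=5 : fc 85 d3 e1 0f
[1] 0x0a->0x1c len=4 : 94 94 f0 88
[2] 0x13->0x09 len=5 : fc 85 d3 e1 0f
[3] 0x16->0x08 len=7 : e1 0f 55 89 6b af 94
[4] 0x1d->0x0d len=3 : 94 f0 88
query mem[0x13]=0xfc, mem[0x08]=0xe1, mem[0x01]=0xa1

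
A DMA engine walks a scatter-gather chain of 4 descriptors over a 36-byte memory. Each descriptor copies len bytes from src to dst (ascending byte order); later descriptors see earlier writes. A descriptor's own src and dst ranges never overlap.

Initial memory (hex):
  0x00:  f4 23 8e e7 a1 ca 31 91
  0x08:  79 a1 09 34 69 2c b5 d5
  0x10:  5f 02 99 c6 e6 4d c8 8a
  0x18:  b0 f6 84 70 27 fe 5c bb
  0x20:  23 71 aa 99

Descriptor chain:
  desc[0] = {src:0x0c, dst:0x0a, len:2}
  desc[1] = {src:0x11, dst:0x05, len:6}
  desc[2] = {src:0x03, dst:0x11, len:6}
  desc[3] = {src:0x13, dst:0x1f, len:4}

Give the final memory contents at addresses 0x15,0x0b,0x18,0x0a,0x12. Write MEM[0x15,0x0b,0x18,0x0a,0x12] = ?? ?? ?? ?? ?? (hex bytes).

MEM[0x15,0x0b,0x18,0x0a,0x12] = c6 2c b0 c8 a1

#0 dst[0x0a+2] := {0x69,0x2c}
#1 dst[0x05+6] := {0x02,0x99,0xc6,0xe6,0x4d,0xc8}
#2 dst[0x11+6] := {0xe7,0xa1,0x02,0x99,0xc6,0xe6}
#3 dst[0x1f+4] := {0x02,0x99,0xc6,0xe6}
query mem[0x15]=0xc6, mem[0x0b]=0x2c, mem[0x18]=0xb0, mem[0x0a]=0xc8, mem[0x12]=0xa1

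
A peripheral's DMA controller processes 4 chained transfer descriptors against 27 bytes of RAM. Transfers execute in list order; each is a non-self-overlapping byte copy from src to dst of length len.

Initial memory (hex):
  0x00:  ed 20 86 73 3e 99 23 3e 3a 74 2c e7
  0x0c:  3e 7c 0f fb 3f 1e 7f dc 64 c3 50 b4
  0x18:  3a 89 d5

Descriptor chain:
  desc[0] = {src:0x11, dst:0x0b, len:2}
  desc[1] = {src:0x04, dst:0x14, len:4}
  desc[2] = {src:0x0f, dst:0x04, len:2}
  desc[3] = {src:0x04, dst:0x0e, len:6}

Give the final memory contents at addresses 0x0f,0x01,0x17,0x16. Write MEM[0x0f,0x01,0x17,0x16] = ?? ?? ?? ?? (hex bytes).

[0] 0x11->0x0b len=2 : 1e 7f
[1] 0x04->0x14 len=4 : 3e 99 23 3e
[2] 0x0f->0x04 len=2 : fb 3f
[3] 0x04->0x0e len=6 : fb 3f 23 3e 3a 74
query mem[0x0f]=0x3f, mem[0x01]=0x20, mem[0x17]=0x3e, mem[0x16]=0x23

MEM[0x0f,0x01,0x17,0x16] = 3f 20 3e 23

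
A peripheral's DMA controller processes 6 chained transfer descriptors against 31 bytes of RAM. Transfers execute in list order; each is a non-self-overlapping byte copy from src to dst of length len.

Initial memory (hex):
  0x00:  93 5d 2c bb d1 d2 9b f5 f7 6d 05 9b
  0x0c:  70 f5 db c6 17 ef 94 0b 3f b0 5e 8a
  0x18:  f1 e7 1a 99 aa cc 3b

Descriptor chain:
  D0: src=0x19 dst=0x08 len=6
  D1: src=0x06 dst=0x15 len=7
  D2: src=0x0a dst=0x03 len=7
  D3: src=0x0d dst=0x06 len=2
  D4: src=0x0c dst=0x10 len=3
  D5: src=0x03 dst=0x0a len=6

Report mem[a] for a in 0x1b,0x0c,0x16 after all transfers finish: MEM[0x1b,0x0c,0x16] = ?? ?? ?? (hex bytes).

#0 dst[0x08+6] := {0xe7,0x1a,0x99,0xaa,0xcc,0x3b}
#1 dst[0x15+7] := {0x9b,0xf5,0xe7,0x1a,0x99,0xaa,0xcc}
#2 dst[0x03+7] := {0x99,0xaa,0xcc,0x3b,0xdb,0xc6,0x17}
#3 dst[0x06+2] := {0x3b,0xdb}
#4 dst[0x10+3] := {0xcc,0x3b,0xdb}
#5 dst[0x0a+6] := {0x99,0xaa,0xcc,0x3b,0xdb,0xc6}
query mem[0x1b]=0xcc, mem[0x0c]=0xcc, mem[0x16]=0xf5

MEM[0x1b,0x0c,0x16] = cc cc f5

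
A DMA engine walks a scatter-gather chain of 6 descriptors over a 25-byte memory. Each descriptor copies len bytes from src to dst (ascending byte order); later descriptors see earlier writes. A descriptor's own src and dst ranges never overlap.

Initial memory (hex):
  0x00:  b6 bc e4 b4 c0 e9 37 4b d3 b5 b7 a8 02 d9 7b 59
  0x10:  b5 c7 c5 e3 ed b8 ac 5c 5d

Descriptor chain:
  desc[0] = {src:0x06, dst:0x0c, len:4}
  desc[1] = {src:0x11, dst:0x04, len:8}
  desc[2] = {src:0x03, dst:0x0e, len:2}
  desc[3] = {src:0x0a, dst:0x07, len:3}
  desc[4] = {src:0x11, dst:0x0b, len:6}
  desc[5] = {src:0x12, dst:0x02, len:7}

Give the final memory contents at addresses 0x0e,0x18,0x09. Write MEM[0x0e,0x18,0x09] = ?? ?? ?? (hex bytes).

MEM[0x0e,0x18,0x09] = ed 5d 37

  after D0: wrote 4B at 0x0c = 374bd3b5
  after D1: wrote 8B at 0x04 = c7c5e3edb8ac5c5d
  after D2: wrote 2B at 0x0e = b4c7
  after D3: wrote 3B at 0x07 = 5c5d37
  after D4: wrote 6B at 0x0b = c7c5e3edb8ac
  after D5: wrote 7B at 0x02 = c5e3edb8ac5c5d
query mem[0x0e]=0xed, mem[0x18]=0x5d, mem[0x09]=0x37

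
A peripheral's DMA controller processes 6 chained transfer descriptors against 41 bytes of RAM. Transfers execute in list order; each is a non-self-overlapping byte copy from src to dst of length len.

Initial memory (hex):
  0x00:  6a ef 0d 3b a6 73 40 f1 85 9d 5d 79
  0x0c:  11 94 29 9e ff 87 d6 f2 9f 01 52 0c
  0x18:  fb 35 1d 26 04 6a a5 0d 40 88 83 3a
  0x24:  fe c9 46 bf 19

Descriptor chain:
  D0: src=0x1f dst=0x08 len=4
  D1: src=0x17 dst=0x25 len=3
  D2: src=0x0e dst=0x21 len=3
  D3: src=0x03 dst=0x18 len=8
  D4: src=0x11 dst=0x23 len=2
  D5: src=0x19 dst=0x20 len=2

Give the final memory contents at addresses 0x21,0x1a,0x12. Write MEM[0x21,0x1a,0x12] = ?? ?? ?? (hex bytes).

[0] 0x1f->0x08 len=4 : 0d 40 88 83
[1] 0x17->0x25 len=3 : 0c fb 35
[2] 0x0e->0x21 len=3 : 29 9e ff
[3] 0x03->0x18 len=8 : 3b a6 73 40 f1 0d 40 88
[4] 0x11->0x23 len=2 : 87 d6
[5] 0x19->0x20 len=2 : a6 73
query mem[0x21]=0x73, mem[0x1a]=0x73, mem[0x12]=0xd6

MEM[0x21,0x1a,0x12] = 73 73 d6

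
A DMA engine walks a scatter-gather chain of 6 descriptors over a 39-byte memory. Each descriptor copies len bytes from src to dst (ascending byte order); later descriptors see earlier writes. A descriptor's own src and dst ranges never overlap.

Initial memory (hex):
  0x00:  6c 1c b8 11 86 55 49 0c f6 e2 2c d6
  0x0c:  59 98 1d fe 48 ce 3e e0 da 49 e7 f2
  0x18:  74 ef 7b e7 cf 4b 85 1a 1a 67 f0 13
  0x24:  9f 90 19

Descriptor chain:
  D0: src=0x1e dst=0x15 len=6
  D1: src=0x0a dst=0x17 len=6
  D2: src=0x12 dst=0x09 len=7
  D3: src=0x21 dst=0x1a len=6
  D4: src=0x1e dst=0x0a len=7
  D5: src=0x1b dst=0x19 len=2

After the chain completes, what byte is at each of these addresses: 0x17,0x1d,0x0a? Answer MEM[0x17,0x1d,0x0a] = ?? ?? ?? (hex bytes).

MEM[0x17,0x1d,0x0a] = 2c 9f 90

[0] 0x1e->0x15 len=6 : 85 1a 1a 67 f0 13
[1] 0x0a->0x17 len=6 : 2c d6 59 98 1d fe
[2] 0x12->0x09 len=7 : 3e e0 da 85 1a 2c d6
[3] 0x21->0x1a len=6 : 67 f0 13 9f 90 19
[4] 0x1e->0x0a len=7 : 90 19 1a 67 f0 13 9f
[5] 0x1b->0x19 len=2 : f0 13
query mem[0x17]=0x2c, mem[0x1d]=0x9f, mem[0x0a]=0x90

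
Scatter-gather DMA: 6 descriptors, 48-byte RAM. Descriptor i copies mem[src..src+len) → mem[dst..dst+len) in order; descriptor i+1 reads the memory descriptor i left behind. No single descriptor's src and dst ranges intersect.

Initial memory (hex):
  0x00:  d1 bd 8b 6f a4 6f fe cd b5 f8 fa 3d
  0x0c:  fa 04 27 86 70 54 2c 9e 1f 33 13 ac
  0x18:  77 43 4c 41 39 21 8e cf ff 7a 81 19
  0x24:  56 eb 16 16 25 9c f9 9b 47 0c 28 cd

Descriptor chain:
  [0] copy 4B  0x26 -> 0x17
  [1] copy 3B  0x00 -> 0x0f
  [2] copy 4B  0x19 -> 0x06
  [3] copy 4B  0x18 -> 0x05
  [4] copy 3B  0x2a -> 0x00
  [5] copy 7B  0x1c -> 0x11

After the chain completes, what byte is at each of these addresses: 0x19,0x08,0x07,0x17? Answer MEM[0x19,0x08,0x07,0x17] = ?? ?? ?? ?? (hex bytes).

  after D0: wrote 4B at 0x17 = 1616259c
  after D1: wrote 3B at 0x0f = d1bd8b
  after D2: wrote 4B at 0x06 = 259c4139
  after D3: wrote 4B at 0x05 = 16259c41
  after D4: wrote 3B at 0x00 = f99b47
  after D5: wrote 7B at 0x11 = 39218ecfff7a81
query mem[0x19]=0x25, mem[0x08]=0x41, mem[0x07]=0x9c, mem[0x17]=0x81

MEM[0x19,0x08,0x07,0x17] = 25 41 9c 81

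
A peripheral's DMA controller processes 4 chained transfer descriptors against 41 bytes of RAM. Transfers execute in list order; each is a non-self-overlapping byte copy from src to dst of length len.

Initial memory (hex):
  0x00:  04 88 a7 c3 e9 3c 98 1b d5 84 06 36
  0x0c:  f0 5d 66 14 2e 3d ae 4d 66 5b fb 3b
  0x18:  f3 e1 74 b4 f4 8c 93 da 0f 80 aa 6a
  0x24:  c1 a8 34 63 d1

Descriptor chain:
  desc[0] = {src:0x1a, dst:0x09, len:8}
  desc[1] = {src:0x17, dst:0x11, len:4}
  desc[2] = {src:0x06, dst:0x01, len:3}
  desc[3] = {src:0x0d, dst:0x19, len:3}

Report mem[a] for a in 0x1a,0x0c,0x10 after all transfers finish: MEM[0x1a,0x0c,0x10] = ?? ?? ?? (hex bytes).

MEM[0x1a,0x0c,0x10] = da 8c 80

D0: mem[0x09..0x10] <- [74 b4 f4 8c 93 da 0f 80]
D1: mem[0x11..0x14] <- [3b f3 e1 74]
D2: mem[0x01..0x03] <- [98 1b d5]
D3: mem[0x19..0x1b] <- [93 da 0f]
query mem[0x1a]=0xda, mem[0x0c]=0x8c, mem[0x10]=0x80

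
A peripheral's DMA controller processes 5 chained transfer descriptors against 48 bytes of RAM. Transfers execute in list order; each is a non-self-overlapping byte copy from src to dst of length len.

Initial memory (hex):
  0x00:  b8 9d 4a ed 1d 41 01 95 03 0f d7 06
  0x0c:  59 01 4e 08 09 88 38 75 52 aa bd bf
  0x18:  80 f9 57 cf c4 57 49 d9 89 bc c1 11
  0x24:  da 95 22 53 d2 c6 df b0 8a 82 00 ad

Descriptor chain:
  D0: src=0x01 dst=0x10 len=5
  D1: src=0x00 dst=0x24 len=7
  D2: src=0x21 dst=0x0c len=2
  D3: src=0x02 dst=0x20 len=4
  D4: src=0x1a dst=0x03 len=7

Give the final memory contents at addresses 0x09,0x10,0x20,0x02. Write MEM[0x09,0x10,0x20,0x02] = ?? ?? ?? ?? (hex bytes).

D0: mem[0x10..0x14] <- [9d 4a ed 1d 41]
D1: mem[0x24..0x2a] <- [b8 9d 4a ed 1d 41 01]
D2: mem[0x0c..0x0d] <- [bc c1]
D3: mem[0x20..0x23] <- [4a ed 1d 41]
D4: mem[0x03..0x09] <- [57 cf c4 57 49 d9 4a]
query mem[0x09]=0x4a, mem[0x10]=0x9d, mem[0x20]=0x4a, mem[0x02]=0x4a

MEM[0x09,0x10,0x20,0x02] = 4a 9d 4a 4a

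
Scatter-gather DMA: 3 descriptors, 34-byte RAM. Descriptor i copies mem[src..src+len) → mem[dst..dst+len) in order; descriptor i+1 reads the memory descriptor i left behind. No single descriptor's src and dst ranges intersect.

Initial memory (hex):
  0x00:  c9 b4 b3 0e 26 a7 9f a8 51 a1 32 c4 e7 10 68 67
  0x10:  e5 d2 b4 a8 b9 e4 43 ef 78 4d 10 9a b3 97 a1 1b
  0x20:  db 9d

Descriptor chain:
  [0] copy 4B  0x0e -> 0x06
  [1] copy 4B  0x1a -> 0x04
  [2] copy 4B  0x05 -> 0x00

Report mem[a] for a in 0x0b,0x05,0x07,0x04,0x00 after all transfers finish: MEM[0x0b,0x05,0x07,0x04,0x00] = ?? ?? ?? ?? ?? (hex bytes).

[0] 0x0e->0x06 len=4 : 68 67 e5 d2
[1] 0x1a->0x04 len=4 : 10 9a b3 97
[2] 0x05->0x00 len=4 : 9a b3 97 e5
query mem[0x0b]=0xc4, mem[0x05]=0x9a, mem[0x07]=0x97, mem[0x04]=0x10, mem[0x00]=0x9a

MEM[0x0b,0x05,0x07,0x04,0x00] = c4 9a 97 10 9a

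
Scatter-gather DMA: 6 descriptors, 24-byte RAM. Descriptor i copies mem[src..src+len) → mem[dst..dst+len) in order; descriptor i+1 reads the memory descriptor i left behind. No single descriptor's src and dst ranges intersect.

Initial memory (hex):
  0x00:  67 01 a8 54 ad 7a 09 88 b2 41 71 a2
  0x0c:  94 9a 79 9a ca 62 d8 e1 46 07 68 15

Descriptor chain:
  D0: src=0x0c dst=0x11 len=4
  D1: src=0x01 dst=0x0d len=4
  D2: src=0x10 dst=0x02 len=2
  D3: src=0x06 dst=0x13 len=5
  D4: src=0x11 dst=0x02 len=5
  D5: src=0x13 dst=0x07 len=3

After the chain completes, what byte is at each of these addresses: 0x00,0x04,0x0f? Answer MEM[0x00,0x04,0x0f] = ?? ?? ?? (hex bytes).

D0: mem[0x11..0x14] <- [94 9a 79 9a]
D1: mem[0x0d..0x10] <- [01 a8 54 ad]
D2: mem[0x02..0x03] <- [ad 94]
D3: mem[0x13..0x17] <- [09 88 b2 41 71]
D4: mem[0x02..0x06] <- [94 9a 09 88 b2]
D5: mem[0x07..0x09] <- [09 88 b2]
query mem[0x00]=0x67, mem[0x04]=0x09, mem[0x0f]=0x54

MEM[0x00,0x04,0x0f] = 67 09 54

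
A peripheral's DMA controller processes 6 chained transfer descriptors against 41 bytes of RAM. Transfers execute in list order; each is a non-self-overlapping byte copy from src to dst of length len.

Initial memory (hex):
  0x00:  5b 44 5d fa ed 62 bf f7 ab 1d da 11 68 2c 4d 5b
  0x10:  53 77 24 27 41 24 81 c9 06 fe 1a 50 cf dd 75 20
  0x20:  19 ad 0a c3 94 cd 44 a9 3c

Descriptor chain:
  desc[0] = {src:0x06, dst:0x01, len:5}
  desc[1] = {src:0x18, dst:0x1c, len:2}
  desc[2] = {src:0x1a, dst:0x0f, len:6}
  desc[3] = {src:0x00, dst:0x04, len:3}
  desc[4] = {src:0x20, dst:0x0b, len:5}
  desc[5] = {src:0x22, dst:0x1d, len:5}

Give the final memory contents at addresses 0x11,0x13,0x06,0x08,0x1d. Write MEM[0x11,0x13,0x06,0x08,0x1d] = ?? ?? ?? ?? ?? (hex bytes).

MEM[0x11,0x13,0x06,0x08,0x1d] = 06 75 f7 ab 0a

[0] 0x06->0x01 len=5 : bf f7 ab 1d da
[1] 0x18->0x1c len=2 : 06 fe
[2] 0x1a->0x0f len=6 : 1a 50 06 fe 75 20
[3] 0x00->0x04 len=3 : 5b bf f7
[4] 0x20->0x0b len=5 : 19 ad 0a c3 94
[5] 0x22->0x1d len=5 : 0a c3 94 cd 44
query mem[0x11]=0x06, mem[0x13]=0x75, mem[0x06]=0xf7, mem[0x08]=0xab, mem[0x1d]=0x0a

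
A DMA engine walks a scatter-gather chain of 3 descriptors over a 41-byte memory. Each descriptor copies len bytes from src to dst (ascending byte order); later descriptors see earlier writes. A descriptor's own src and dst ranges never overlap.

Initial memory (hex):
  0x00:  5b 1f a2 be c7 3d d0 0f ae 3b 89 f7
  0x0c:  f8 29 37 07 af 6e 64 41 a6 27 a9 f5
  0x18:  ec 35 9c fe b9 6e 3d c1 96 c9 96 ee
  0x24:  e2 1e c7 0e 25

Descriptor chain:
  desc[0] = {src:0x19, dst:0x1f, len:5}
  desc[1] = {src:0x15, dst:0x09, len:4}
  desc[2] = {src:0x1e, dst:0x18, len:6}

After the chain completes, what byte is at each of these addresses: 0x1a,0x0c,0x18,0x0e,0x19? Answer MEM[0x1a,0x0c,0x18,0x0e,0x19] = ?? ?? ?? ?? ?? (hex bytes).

#0 dst[0x1f+5] := {0x35,0x9c,0xfe,0xb9,0x6e}
#1 dst[0x09+4] := {0x27,0xa9,0xf5,0xec}
#2 dst[0x18+6] := {0x3d,0x35,0x9c,0xfe,0xb9,0x6e}
query mem[0x1a]=0x9c, mem[0x0c]=0xec, mem[0x18]=0x3d, mem[0x0e]=0x37, mem[0x19]=0x35

MEM[0x1a,0x0c,0x18,0x0e,0x19] = 9c ec 3d 37 35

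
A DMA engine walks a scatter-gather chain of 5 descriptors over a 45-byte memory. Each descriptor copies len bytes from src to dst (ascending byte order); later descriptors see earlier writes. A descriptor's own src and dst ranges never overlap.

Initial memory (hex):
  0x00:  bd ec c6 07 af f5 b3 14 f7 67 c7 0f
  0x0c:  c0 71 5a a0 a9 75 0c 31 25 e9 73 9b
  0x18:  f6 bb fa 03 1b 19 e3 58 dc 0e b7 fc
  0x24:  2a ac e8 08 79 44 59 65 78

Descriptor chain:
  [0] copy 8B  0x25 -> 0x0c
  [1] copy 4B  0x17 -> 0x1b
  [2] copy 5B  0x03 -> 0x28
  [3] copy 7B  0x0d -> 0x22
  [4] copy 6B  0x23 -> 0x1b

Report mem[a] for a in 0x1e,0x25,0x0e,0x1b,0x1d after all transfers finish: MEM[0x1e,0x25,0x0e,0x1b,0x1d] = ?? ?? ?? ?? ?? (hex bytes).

  after D0: wrote 8B at 0x0c = ace8087944596578
  after D1: wrote 4B at 0x1b = 9bf6bbfa
  after D2: wrote 5B at 0x28 = 07aff5b314
  after D3: wrote 7B at 0x22 = e8087944596578
  after D4: wrote 6B at 0x1b = 087944596578
query mem[0x1e]=0x59, mem[0x25]=0x44, mem[0x0e]=0x08, mem[0x1b]=0x08, mem[0x1d]=0x44

MEM[0x1e,0x25,0x0e,0x1b,0x1d] = 59 44 08 08 44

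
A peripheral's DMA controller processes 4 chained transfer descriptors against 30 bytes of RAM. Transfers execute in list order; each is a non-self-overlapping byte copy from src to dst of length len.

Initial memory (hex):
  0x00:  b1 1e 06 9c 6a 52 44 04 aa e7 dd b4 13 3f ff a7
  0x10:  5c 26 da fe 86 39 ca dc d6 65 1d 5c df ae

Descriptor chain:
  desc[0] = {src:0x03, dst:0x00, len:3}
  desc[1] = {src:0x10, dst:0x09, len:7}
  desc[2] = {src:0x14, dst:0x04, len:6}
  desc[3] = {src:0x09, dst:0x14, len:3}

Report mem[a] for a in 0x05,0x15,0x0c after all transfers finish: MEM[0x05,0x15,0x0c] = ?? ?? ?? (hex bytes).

MEM[0x05,0x15,0x0c] = 39 26 fe

  after D0: wrote 3B at 0x00 = 9c6a52
  after D1: wrote 7B at 0x09 = 5c26dafe8639ca
  after D2: wrote 6B at 0x04 = 8639cadcd665
  after D3: wrote 3B at 0x14 = 6526da
query mem[0x05]=0x39, mem[0x15]=0x26, mem[0x0c]=0xfe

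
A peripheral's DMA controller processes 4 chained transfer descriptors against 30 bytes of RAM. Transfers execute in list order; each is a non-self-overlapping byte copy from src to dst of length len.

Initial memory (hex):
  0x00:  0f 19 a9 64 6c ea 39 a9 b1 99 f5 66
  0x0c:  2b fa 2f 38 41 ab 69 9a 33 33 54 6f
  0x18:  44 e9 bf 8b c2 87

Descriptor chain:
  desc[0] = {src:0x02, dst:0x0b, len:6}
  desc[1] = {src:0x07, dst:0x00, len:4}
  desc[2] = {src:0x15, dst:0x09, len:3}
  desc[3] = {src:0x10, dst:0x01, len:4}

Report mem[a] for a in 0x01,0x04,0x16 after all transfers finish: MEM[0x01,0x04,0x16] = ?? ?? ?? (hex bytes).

MEM[0x01,0x04,0x16] = a9 9a 54

#0 dst[0x0b+6] := {0xa9,0x64,0x6c,0xea,0x39,0xa9}
#1 dst[0x00+4] := {0xa9,0xb1,0x99,0xf5}
#2 dst[0x09+3] := {0x33,0x54,0x6f}
#3 dst[0x01+4] := {0xa9,0xab,0x69,0x9a}
query mem[0x01]=0xa9, mem[0x04]=0x9a, mem[0x16]=0x54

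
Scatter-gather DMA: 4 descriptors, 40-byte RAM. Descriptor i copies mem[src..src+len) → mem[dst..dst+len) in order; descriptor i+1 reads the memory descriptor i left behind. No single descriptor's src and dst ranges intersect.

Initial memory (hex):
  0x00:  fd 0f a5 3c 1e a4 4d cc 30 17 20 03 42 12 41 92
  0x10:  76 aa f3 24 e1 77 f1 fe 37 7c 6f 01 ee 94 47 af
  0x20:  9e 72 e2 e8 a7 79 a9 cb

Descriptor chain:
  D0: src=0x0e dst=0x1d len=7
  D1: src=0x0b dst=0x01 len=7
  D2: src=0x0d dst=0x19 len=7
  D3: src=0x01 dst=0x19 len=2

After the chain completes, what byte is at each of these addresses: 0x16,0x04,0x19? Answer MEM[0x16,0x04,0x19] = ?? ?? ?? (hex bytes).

MEM[0x16,0x04,0x19] = f1 41 03

#0 dst[0x1d+7] := {0x41,0x92,0x76,0xaa,0xf3,0x24,0xe1}
#1 dst[0x01+7] := {0x03,0x42,0x12,0x41,0x92,0x76,0xaa}
#2 dst[0x19+7] := {0x12,0x41,0x92,0x76,0xaa,0xf3,0x24}
#3 dst[0x19+2] := {0x03,0x42}
query mem[0x16]=0xf1, mem[0x04]=0x41, mem[0x19]=0x03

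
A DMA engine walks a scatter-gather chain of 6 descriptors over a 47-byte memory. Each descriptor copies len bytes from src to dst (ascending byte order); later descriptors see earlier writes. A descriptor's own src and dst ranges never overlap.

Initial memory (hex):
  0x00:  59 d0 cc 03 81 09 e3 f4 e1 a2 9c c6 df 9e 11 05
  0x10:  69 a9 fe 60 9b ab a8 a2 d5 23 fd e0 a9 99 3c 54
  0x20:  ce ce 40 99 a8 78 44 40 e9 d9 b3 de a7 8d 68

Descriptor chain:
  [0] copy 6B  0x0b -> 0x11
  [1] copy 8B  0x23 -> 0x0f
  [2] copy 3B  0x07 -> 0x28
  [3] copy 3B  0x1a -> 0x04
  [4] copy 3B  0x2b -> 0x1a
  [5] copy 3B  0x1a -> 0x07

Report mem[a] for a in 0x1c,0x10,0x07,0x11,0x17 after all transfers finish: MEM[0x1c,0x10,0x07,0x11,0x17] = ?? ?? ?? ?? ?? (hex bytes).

MEM[0x1c,0x10,0x07,0x11,0x17] = 8d a8 de 78 a2

  after D0: wrote 6B at 0x11 = c6df9e110569
  after D1: wrote 8B at 0x0f = 99a8784440e9d9b3
  after D2: wrote 3B at 0x28 = f4e1a2
  after D3: wrote 3B at 0x04 = fde0a9
  after D4: wrote 3B at 0x1a = dea78d
  after D5: wrote 3B at 0x07 = dea78d
query mem[0x1c]=0x8d, mem[0x10]=0xa8, mem[0x07]=0xde, mem[0x11]=0x78, mem[0x17]=0xa2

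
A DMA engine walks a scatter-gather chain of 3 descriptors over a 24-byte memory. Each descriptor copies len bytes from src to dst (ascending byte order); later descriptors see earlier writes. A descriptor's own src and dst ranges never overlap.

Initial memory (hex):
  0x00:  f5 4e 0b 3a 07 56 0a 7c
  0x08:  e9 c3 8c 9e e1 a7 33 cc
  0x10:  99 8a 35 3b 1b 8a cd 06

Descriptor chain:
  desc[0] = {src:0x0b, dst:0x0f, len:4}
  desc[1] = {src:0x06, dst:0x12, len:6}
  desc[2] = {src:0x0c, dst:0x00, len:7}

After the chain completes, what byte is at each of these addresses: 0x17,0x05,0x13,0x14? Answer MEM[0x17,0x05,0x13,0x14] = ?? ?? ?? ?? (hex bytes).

MEM[0x17,0x05,0x13,0x14] = 9e a7 7c e9

  after D0: wrote 4B at 0x0f = 9ee1a733
  after D1: wrote 6B at 0x12 = 0a7ce9c38c9e
  after D2: wrote 7B at 0x00 = e1a7339ee1a70a
query mem[0x17]=0x9e, mem[0x05]=0xa7, mem[0x13]=0x7c, mem[0x14]=0xe9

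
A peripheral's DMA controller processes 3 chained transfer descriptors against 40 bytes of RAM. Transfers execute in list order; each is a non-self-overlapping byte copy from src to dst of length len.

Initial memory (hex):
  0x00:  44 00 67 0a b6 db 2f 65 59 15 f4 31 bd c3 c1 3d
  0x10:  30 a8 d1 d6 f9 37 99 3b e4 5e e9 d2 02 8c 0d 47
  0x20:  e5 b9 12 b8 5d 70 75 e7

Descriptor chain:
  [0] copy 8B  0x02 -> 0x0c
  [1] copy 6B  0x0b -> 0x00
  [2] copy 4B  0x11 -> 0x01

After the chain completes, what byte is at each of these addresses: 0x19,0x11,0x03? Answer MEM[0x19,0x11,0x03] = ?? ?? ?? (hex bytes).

[0] 0x02->0x0c len=8 : 67 0a b6 db 2f 65 59 15
[1] 0x0b->0x00 len=6 : 31 67 0a b6 db 2f
[2] 0x11->0x01 len=4 : 65 59 15 f9
query mem[0x19]=0x5e, mem[0x11]=0x65, mem[0x03]=0x15

MEM[0x19,0x11,0x03] = 5e 65 15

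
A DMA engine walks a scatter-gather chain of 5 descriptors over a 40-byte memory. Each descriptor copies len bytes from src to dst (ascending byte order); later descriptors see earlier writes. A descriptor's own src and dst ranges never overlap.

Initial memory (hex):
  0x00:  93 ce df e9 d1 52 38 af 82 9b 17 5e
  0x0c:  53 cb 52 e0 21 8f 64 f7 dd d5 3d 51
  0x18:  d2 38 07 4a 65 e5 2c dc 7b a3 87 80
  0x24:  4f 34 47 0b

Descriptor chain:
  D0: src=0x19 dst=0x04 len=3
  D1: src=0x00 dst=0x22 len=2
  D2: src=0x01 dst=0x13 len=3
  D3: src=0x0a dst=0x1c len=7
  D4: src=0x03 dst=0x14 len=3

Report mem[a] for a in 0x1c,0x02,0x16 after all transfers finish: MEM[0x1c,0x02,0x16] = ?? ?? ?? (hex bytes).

  after D0: wrote 3B at 0x04 = 38074a
  after D1: wrote 2B at 0x22 = 93ce
  after D2: wrote 3B at 0x13 = cedfe9
  after D3: wrote 7B at 0x1c = 175e53cb52e021
  after D4: wrote 3B at 0x14 = e93807
query mem[0x1c]=0x17, mem[0x02]=0xdf, mem[0x16]=0x07

MEM[0x1c,0x02,0x16] = 17 df 07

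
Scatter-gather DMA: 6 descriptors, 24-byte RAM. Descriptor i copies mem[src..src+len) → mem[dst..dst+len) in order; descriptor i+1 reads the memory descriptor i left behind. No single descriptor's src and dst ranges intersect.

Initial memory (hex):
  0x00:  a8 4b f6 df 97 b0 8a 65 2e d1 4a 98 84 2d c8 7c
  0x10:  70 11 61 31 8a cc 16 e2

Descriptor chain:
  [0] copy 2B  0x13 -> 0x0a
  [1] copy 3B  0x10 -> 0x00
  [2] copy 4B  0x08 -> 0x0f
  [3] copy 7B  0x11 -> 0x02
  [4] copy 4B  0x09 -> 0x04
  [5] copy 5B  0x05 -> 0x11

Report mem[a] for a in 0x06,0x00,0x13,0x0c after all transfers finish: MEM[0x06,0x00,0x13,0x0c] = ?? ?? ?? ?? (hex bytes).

  after D0: wrote 2B at 0x0a = 318a
  after D1: wrote 3B at 0x00 = 701161
  after D2: wrote 4B at 0x0f = 2ed1318a
  after D3: wrote 7B at 0x02 = 318a318acc16e2
  after D4: wrote 4B at 0x04 = d1318a84
  after D5: wrote 5B at 0x11 = 318a84e2d1
query mem[0x06]=0x8a, mem[0x00]=0x70, mem[0x13]=0x84, mem[0x0c]=0x84

MEM[0x06,0x00,0x13,0x0c] = 8a 70 84 84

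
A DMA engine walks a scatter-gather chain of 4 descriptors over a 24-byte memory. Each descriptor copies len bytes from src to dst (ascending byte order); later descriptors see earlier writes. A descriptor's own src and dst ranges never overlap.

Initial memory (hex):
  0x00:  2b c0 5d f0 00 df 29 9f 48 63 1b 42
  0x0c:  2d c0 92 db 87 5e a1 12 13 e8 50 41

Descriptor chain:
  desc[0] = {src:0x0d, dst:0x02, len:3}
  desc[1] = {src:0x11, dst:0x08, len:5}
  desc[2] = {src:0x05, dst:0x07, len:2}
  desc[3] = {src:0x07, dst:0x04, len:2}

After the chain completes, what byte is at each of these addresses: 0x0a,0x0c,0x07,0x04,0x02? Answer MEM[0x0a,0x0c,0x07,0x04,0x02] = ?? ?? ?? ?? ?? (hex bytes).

MEM[0x0a,0x0c,0x07,0x04,0x02] = 12 e8 df df c0

  after D0: wrote 3B at 0x02 = c092db
  after D1: wrote 5B at 0x08 = 5ea11213e8
  after D2: wrote 2B at 0x07 = df29
  after D3: wrote 2B at 0x04 = df29
query mem[0x0a]=0x12, mem[0x0c]=0xe8, mem[0x07]=0xdf, mem[0x04]=0xdf, mem[0x02]=0xc0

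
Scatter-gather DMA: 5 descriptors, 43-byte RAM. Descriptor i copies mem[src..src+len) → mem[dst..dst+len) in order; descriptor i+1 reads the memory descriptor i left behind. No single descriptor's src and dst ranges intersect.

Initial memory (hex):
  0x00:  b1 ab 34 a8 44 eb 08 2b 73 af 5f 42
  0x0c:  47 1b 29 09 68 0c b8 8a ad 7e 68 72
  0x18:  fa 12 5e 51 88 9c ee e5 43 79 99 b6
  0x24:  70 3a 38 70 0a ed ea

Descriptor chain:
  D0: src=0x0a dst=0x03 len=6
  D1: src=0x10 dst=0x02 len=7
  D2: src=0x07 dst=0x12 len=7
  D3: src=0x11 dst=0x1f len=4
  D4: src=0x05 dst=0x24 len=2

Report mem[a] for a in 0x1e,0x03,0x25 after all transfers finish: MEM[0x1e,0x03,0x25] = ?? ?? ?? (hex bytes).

MEM[0x1e,0x03,0x25] = ee 0c ad

  after D0: wrote 6B at 0x03 = 5f42471b2909
  after D1: wrote 7B at 0x02 = 680cb88aad7e68
  after D2: wrote 7B at 0x12 = 7e68af5f42471b
  after D3: wrote 4B at 0x1f = 0c7e68af
  after D4: wrote 2B at 0x24 = 8aad
query mem[0x1e]=0xee, mem[0x03]=0x0c, mem[0x25]=0xad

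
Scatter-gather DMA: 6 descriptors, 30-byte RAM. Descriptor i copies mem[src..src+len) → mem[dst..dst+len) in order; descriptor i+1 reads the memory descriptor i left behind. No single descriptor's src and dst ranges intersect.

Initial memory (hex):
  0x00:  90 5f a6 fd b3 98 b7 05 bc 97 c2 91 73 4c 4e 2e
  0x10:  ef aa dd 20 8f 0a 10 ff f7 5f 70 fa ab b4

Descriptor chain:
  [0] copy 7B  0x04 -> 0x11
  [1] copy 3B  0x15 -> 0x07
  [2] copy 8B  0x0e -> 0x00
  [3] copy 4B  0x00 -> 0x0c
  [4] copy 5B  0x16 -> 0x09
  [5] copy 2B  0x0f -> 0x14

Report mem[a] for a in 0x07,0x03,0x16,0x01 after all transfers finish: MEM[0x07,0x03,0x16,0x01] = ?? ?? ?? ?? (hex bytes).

#0 dst[0x11+7] := {0xb3,0x98,0xb7,0x05,0xbc,0x97,0xc2}
#1 dst[0x07+3] := {0xbc,0x97,0xc2}
#2 dst[0x00+8] := {0x4e,0x2e,0xef,0xb3,0x98,0xb7,0x05,0xbc}
#3 dst[0x0c+4] := {0x4e,0x2e,0xef,0xb3}
#4 dst[0x09+5] := {0x97,0xc2,0xf7,0x5f,0x70}
#5 dst[0x14+2] := {0xb3,0xef}
query mem[0x07]=0xbc, mem[0x03]=0xb3, mem[0x16]=0x97, mem[0x01]=0x2e

MEM[0x07,0x03,0x16,0x01] = bc b3 97 2e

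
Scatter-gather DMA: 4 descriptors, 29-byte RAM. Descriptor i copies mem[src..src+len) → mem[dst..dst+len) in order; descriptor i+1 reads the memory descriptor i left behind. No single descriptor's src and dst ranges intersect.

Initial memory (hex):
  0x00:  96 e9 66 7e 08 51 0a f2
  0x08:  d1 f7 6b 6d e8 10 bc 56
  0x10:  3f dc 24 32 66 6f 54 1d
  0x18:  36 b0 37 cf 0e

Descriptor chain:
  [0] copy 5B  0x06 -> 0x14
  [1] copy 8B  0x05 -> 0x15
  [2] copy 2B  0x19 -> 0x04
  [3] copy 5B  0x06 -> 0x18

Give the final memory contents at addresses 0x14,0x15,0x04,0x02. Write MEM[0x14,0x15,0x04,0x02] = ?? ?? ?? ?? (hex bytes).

#0 dst[0x14+5] := {0x0a,0xf2,0xd1,0xf7,0x6b}
#1 dst[0x15+8] := {0x51,0x0a,0xf2,0xd1,0xf7,0x6b,0x6d,0xe8}
#2 dst[0x04+2] := {0xf7,0x6b}
#3 dst[0x18+5] := {0x0a,0xf2,0xd1,0xf7,0x6b}
query mem[0x14]=0x0a, mem[0x15]=0x51, mem[0x04]=0xf7, mem[0x02]=0x66

MEM[0x14,0x15,0x04,0x02] = 0a 51 f7 66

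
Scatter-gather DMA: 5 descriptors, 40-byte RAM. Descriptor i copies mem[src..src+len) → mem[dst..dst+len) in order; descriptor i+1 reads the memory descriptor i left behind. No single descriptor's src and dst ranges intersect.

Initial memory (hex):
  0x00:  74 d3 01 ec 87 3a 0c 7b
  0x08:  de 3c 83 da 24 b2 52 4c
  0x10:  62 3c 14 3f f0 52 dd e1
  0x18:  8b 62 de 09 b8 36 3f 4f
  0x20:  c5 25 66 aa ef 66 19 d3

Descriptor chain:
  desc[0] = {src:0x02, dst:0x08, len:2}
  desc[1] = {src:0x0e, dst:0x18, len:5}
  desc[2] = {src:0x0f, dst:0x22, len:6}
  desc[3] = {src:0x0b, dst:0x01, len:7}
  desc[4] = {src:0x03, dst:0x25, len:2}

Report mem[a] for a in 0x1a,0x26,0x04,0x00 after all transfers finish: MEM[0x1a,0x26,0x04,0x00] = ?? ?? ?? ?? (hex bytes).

MEM[0x1a,0x26,0x04,0x00] = 62 52 52 74

  after D0: wrote 2B at 0x08 = 01ec
  after D1: wrote 5B at 0x18 = 524c623c14
  after D2: wrote 6B at 0x22 = 4c623c143ff0
  after D3: wrote 7B at 0x01 = da24b2524c623c
  after D4: wrote 2B at 0x25 = b252
query mem[0x1a]=0x62, mem[0x26]=0x52, mem[0x04]=0x52, mem[0x00]=0x74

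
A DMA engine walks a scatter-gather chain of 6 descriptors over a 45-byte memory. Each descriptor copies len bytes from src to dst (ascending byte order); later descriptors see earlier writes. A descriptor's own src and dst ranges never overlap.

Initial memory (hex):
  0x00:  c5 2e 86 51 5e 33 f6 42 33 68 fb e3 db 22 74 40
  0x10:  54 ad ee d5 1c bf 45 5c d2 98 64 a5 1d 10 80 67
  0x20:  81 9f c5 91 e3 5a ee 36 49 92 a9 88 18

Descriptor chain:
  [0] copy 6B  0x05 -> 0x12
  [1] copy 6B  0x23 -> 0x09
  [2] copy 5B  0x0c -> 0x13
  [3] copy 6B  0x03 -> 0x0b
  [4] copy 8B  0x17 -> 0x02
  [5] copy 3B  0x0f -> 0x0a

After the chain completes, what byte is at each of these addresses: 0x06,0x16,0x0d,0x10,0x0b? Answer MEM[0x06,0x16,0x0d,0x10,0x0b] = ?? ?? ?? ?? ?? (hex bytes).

MEM[0x06,0x16,0x0d,0x10,0x0b] = a5 40 33 33 33

[0] 0x05->0x12 len=6 : 33 f6 42 33 68 fb
[1] 0x23->0x09 len=6 : 91 e3 5a ee 36 49
[2] 0x0c->0x13 len=5 : ee 36 49 40 54
[3] 0x03->0x0b len=6 : 51 5e 33 f6 42 33
[4] 0x17->0x02 len=8 : 54 d2 98 64 a5 1d 10 80
[5] 0x0f->0x0a len=3 : 42 33 ad
query mem[0x06]=0xa5, mem[0x16]=0x40, mem[0x0d]=0x33, mem[0x10]=0x33, mem[0x0b]=0x33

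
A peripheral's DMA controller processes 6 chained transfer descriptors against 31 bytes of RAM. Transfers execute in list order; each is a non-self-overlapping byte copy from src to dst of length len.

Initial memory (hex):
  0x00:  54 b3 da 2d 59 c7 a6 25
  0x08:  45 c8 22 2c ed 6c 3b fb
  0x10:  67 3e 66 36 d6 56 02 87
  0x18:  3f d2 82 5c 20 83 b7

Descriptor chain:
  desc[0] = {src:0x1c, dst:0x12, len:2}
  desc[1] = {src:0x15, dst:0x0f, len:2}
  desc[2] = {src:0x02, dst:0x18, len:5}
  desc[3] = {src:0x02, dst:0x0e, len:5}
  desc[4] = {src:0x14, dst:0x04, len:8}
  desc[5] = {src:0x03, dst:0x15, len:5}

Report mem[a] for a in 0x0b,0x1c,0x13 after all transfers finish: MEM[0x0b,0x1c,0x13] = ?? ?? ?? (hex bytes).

MEM[0x0b,0x1c,0x13] = c7 a6 83

D0: mem[0x12..0x13] <- [20 83]
D1: mem[0x0f..0x10] <- [56 02]
D2: mem[0x18..0x1c] <- [da 2d 59 c7 a6]
D3: mem[0x0e..0x12] <- [da 2d 59 c7 a6]
D4: mem[0x04..0x0b] <- [d6 56 02 87 da 2d 59 c7]
D5: mem[0x15..0x19] <- [2d d6 56 02 87]
query mem[0x0b]=0xc7, mem[0x1c]=0xa6, mem[0x13]=0x83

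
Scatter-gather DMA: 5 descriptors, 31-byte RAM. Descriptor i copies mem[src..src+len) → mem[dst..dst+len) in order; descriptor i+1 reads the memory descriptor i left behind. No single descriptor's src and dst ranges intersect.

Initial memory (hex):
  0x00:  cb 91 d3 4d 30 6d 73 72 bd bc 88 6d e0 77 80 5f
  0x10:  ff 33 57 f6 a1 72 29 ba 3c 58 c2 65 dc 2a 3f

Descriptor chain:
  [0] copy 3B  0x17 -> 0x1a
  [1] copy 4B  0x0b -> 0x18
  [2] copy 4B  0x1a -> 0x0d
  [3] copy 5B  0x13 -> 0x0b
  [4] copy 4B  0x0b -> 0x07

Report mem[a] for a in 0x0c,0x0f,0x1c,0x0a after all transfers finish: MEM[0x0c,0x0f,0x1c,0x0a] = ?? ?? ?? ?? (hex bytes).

D0: mem[0x1a..0x1c] <- [ba 3c 58]
D1: mem[0x18..0x1b] <- [6d e0 77 80]
D2: mem[0x0d..0x10] <- [77 80 58 2a]
D3: mem[0x0b..0x0f] <- [f6 a1 72 29 ba]
D4: mem[0x07..0x0a] <- [f6 a1 72 29]
query mem[0x0c]=0xa1, mem[0x0f]=0xba, mem[0x1c]=0x58, mem[0x0a]=0x29

MEM[0x0c,0x0f,0x1c,0x0a] = a1 ba 58 29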